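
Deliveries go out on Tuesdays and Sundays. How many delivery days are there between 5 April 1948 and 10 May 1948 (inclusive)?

10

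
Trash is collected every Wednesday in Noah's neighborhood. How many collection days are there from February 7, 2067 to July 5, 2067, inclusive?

February 7, 2067 is a Monday.
That's 149 days from start to end, counting both.
149 = 7 × 21 + 2, so there are 21 full weeks plus 2 extra days.
Each full week contributes one Wednesday: 21 so far.
The 2 extra days are Mon, Tue — none qualify.
Total: 21 + 0 = 21.

21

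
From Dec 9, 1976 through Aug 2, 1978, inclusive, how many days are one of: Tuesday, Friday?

Dec 9, 1976 is a Thursday.
From Dec 9, 1976 to Aug 2, 1978 is 602 days inclusive.
602 = 7 × 86, so the span is exactly 86 full weeks.
Each full week contributes 2 days from the set (Tue, Fri): 86 × 2 = 172.
Total: 172.

172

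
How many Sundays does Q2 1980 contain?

13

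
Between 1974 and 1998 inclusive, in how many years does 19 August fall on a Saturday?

3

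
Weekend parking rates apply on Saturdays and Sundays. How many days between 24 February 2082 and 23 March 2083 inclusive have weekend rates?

112

24 February 2082 is a Tuesday.
That's 393 days from start to end, counting both.
393 = 7 × 56 + 1, so there are 56 full weeks plus 1 extra day.
Each full week contributes 2 weekend days (Sat, Sun): 56 × 2 = 112.
The 1 extra day is Tuesday — none qualify.
Total: 112 + 0 = 112.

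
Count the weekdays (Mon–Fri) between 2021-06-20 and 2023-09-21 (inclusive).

589

2021-06-20 is a Sunday.
That's 824 days from start to end, counting both.
824 = 7 × 117 + 5, so there are 117 full weeks plus 5 extra days.
Each full week contributes 5 weekdays (Mon–Fri): 117 × 5 = 585.
The 5 extra days are Sunday, Monday, Tuesday, Wednesday, Thursday — 4 of them qualify.
Total: 585 + 4 = 589.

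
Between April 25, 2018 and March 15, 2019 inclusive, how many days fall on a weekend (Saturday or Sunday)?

92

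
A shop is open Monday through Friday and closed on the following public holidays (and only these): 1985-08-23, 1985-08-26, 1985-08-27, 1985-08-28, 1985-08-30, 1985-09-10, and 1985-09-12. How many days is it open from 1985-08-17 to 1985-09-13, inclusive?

13

1985-08-17 is a Saturday.
From 1985-08-17 to 1985-09-13 is 28 days inclusive.
28 = 7 × 4, so the span is exactly 4 full weeks.
Each full week contributes 5 weekdays (Mon–Fri): 4 × 5 = 20.
Total: 20.
Holidays: 1985-08-23 (Fri); 1985-08-26 (Mon); 1985-08-27 (Tue); 1985-08-28 (Wed); 1985-08-30 (Fri); 1985-09-10 (Tue); 1985-09-12 (Thu).
All 7 holidays fall on weekdays, so subtract 7.
Business days: 20 − 7 = 13.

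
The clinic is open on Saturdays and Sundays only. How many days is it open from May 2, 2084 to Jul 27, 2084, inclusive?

May 2, 2084 is a Tuesday.
That's 87 days from start to end, counting both.
87 = 7 × 12 + 3, so there are 12 full weeks plus 3 extra days.
Each full week contributes 2 days from the set (Sat, Sun): 12 × 2 = 24.
The 3 extra days are Tuesday, Wednesday, Thursday — none qualify.
Total: 24 + 0 = 24.

24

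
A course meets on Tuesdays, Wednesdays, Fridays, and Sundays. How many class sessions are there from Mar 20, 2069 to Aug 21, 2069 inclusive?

89

Mar 20, 2069 is a Wednesday.
The range spans 155 days (inclusive of both endpoints).
155 = 7 × 22 + 1, so there are 22 full weeks plus 1 extra day.
Each full week contributes 4 days from the set (Tue, Wed, Fri, Sun): 22 × 4 = 88.
The 1 extra day is Wed — 1 of them qualifies.
Total: 88 + 1 = 89.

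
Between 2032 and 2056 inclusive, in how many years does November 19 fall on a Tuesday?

Day of week of November 19 in each year:
2032: Fri, 2033: Sat, 2034: Sun, 2035: Mon, 2036: Wed, 2037: Thu, 2038: Fri, 2039: Sat, 2040: Mon, 2041: Tue ✓, 2042: Wed, 2043: Thu, 2044: Sat, 2045: Sun, 2046: Mon, 2047: Tue ✓, 2048: Thu, 2049: Fri, 2050: Sat, 2051: Sun, 2052: Tue ✓, 2053: Wed, 2054: Thu, 2055: Fri, 2056: Sun
Tuesdays: 2041, 2047, 2052.

3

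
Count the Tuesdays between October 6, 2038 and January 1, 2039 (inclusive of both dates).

October 6, 2038 is a Wednesday.
The range spans 88 days (inclusive of both endpoints).
88 = 7 × 12 + 4, so there are 12 full weeks plus 4 extra days.
Each full week contributes one Tuesday: 12 so far.
The 4 extra days are Wed, Thu, Fri, Sat — none qualify.
Total: 12 + 0 = 12.

12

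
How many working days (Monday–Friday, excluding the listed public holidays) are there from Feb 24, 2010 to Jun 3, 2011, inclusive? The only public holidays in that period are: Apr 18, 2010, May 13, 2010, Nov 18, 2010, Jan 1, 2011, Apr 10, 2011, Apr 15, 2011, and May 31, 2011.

329 working days

Feb 24, 2010 is a Wednesday.
The range spans 465 days (inclusive of both endpoints).
465 = 7 × 66 + 3, so there are 66 full weeks plus 3 extra days.
Each full week contributes 5 weekdays (Mon–Fri): 66 × 5 = 330.
The 3 extra days are Wed, Thu, Fri — 3 of them qualify.
Total: 330 + 3 = 333.
Holidays: Apr 18, 2010 (Sun); May 13, 2010 (Thu); Nov 18, 2010 (Thu); Jan 1, 2011 (Sat); Apr 10, 2011 (Sun); Apr 15, 2011 (Fri); May 31, 2011 (Tue).
4 of the 7 holidays fall on weekdays; the rest are weekends and were already excluded.
Business days: 333 − 4 = 329.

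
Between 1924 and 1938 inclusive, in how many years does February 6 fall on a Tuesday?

1

Day of week of February 6 in each year:
1924: Wed, 1925: Fri, 1926: Sat, 1927: Sun, 1928: Mon, 1929: Wed, 1930: Thu, 1931: Fri, 1932: Sat, 1933: Mon, 1934: Tue ✓, 1935: Wed, 1936: Thu, 1937: Sat, 1938: Sun
Tuesdays: 1934.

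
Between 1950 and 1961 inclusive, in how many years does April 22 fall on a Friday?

2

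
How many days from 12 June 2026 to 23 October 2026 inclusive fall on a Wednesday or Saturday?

38

12 June 2026 is a Friday.
That's 134 days from start to end, counting both.
134 = 7 × 19 + 1, so there are 19 full weeks plus 1 extra day.
Each full week contributes 2 days from the set (Wed, Sat): 19 × 2 = 38.
The 1 extra day is Fri — none qualify.
Total: 38 + 0 = 38.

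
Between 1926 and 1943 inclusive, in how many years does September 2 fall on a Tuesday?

Day of week of September 2 in each year:
1926: Thu, 1927: Fri, 1928: Sun, 1929: Mon, 1930: Tue ✓, 1931: Wed, 1932: Fri, 1933: Sat, 1934: Sun, 1935: Mon, 1936: Wed, 1937: Thu, 1938: Fri, 1939: Sat, 1940: Mon, 1941: Tue ✓, 1942: Wed, 1943: Thu
Tuesdays: 1930, 1941.

2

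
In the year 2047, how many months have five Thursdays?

A month has five Thursdays exactly when Thursday falls within its first (length − 28) days.
Jan: 31 days, starts Tue → 5 of Tue, Wed, Thu ✓
Feb: 28 days, starts Fri → 5 of (none)
Mar: 31 days, starts Fri → 5 of Fri, Sat, Sun
Apr: 30 days, starts Mon → 5 of Mon, Tue
May: 31 days, starts Wed → 5 of Wed, Thu, Fri ✓
Jun: 30 days, starts Sat → 5 of Sat, Sun
Jul: 31 days, starts Mon → 5 of Mon, Tue, Wed
Aug: 31 days, starts Thu → 5 of Thu, Fri, Sat ✓
Sep: 30 days, starts Sun → 5 of Sun, Mon
Oct: 31 days, starts Tue → 5 of Tue, Wed, Thu ✓
Nov: 30 days, starts Fri → 5 of Fri, Sat
Dec: 31 days, starts Sun → 5 of Sun, Mon, Tue
Months with five Thursdays: Jan, May, Aug, Oct.

4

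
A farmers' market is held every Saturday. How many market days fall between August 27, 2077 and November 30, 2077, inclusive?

August 27, 2077 is a Friday.
From August 27, 2077 to November 30, 2077 is 96 days inclusive.
96 = 7 × 13 + 5, so there are 13 full weeks plus 5 extra days.
Each full week contributes one Saturday: 13 so far.
The 5 extra days are Fri, Sat, Sun, Mon, Tue — 1 of them qualifies.
Total: 13 + 1 = 14.

14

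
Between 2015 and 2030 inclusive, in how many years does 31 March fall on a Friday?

3

Day of week of March 31 in each year:
2015: Tue, 2016: Thu, 2017: Fri ✓, 2018: Sat, 2019: Sun, 2020: Tue, 2021: Wed, 2022: Thu, 2023: Fri ✓, 2024: Sun, 2025: Mon, 2026: Tue, 2027: Wed, 2028: Fri ✓, 2029: Sat, 2030: Sun
Fridays: 2017, 2023, 2028.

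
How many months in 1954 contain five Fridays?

A month has five Fridays exactly when Friday falls within its first (length − 28) days.
Jan: 31 days, starts Fri → 5 of Fri, Sat, Sun ✓
Feb: 28 days, starts Mon → 5 of (none)
Mar: 31 days, starts Mon → 5 of Mon, Tue, Wed
Apr: 30 days, starts Thu → 5 of Thu, Fri ✓
May: 31 days, starts Sat → 5 of Sat, Sun, Mon
Jun: 30 days, starts Tue → 5 of Tue, Wed
Jul: 31 days, starts Thu → 5 of Thu, Fri, Sat ✓
Aug: 31 days, starts Sun → 5 of Sun, Mon, Tue
Sep: 30 days, starts Wed → 5 of Wed, Thu
Oct: 31 days, starts Fri → 5 of Fri, Sat, Sun ✓
Nov: 30 days, starts Mon → 5 of Mon, Tue
Dec: 31 days, starts Wed → 5 of Wed, Thu, Fri ✓
Months with five Fridays: Jan, Apr, Jul, Oct, Dec.

5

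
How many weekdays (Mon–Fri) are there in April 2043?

22

Apr 1, 2043 is a Wednesday.
The range spans 30 days (inclusive of both endpoints).
30 = 7 × 4 + 2, so there are 4 full weeks plus 2 extra days.
Each full week contributes 5 weekdays (Mon–Fri): 4 × 5 = 20.
The 2 extra days are Wednesday, Thursday — 2 of them qualify.
Total: 20 + 2 = 22.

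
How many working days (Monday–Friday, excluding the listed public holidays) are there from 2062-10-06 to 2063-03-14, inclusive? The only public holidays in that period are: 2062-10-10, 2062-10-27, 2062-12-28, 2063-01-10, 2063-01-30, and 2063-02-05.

108 working days

2062-10-06 is a Friday.
That's 160 days from start to end, counting both.
160 = 7 × 22 + 6, so there are 22 full weeks plus 6 extra days.
Each full week contributes 5 weekdays (Mon–Fri): 22 × 5 = 110.
The 6 extra days are Friday, Saturday, Sunday, Monday, Tuesday, Wednesday — 4 of them qualify.
Total: 110 + 4 = 114.
Holidays: 2062-10-10 (Tue); 2062-10-27 (Fri); 2062-12-28 (Thu); 2063-01-10 (Wed); 2063-01-30 (Tue); 2063-02-05 (Mon).
All 6 holidays fall on weekdays, so subtract 6.
Business days: 114 − 6 = 108.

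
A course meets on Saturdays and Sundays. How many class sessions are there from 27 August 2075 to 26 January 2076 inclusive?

27 August 2075 is a Tuesday.
That's 153 days from start to end, counting both.
153 = 7 × 21 + 6, so there are 21 full weeks plus 6 extra days.
Each full week contributes 2 days from the set (Sat, Sun): 21 × 2 = 42.
The 6 extra days are Tuesday, Wednesday, Thursday, Friday, Saturday, Sunday — 2 of them qualify.
Total: 42 + 2 = 44.

44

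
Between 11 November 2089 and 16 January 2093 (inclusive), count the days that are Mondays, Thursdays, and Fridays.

499

11 November 2089 is a Friday.
That's 1163 days from start to end, counting both.
1163 = 7 × 166 + 1, so there are 166 full weeks plus 1 extra day.
Each full week contributes 3 days from the set (Mon, Thu, Fri): 166 × 3 = 498.
The 1 extra day is Fri — 1 of them qualifies.
Total: 498 + 1 = 499.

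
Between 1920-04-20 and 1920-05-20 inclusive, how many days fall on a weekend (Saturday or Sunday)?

1920-04-20 is a Tuesday.
The range spans 31 days (inclusive of both endpoints).
31 = 7 × 4 + 3, so there are 4 full weeks plus 3 extra days.
Each full week contributes 2 weekend days (Sat, Sun): 4 × 2 = 8.
The 3 extra days are Tue, Wed, Thu — none qualify.
Total: 8 + 0 = 8.

8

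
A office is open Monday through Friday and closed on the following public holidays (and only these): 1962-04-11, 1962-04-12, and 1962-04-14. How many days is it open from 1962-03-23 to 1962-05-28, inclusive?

45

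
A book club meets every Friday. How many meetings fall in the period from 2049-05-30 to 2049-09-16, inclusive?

2049-05-30 is a Sunday.
From 2049-05-30 to 2049-09-16 is 110 days inclusive.
110 = 7 × 15 + 5, so there are 15 full weeks plus 5 extra days.
Each full week contributes one Friday: 15 so far.
The 5 extra days are Sunday, Monday, Tuesday, Wednesday, Thursday — none qualify.
Total: 15 + 0 = 15.

15 Fridays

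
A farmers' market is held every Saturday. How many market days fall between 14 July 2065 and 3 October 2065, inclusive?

12 Saturdays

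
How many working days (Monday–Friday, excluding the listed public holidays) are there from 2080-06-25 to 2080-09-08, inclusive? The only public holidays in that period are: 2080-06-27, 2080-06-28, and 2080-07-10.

2080-06-25 is a Tuesday.
That's 76 days from start to end, counting both.
76 = 7 × 10 + 6, so there are 10 full weeks plus 6 extra days.
Each full week contributes 5 weekdays (Mon–Fri): 10 × 5 = 50.
The 6 extra days are Tue, Wed, Thu, Fri, Sat, Sun — 4 of them qualify.
Total: 50 + 4 = 54.
Holidays: 2080-06-27 (Thu); 2080-06-28 (Fri); 2080-07-10 (Wed).
All 3 holidays fall on weekdays, so subtract 3.
Business days: 54 − 3 = 51.

51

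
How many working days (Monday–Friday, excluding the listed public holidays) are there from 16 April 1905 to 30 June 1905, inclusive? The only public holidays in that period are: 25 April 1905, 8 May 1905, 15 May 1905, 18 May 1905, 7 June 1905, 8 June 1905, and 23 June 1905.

48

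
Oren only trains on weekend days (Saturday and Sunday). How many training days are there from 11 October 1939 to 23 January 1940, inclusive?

30

11 October 1939 is a Wednesday.
The range spans 105 days (inclusive of both endpoints).
105 = 7 × 15, so the span is exactly 15 full weeks.
Each full week contributes 2 weekend days (Sat, Sun): 15 × 2 = 30.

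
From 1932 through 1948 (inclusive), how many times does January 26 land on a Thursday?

2

Day of week of January 26 in each year:
1932: Tue, 1933: Thu ✓, 1934: Fri, 1935: Sat, 1936: Sun, 1937: Tue, 1938: Wed, 1939: Thu ✓, 1940: Fri, 1941: Sun, 1942: Mon, 1943: Tue, 1944: Wed, 1945: Fri, 1946: Sat, 1947: Sun, 1948: Mon
Thursdays: 1933, 1939.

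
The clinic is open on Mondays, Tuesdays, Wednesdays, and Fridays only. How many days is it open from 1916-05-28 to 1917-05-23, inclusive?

1916-05-28 is a Sunday.
From 1916-05-28 to 1917-05-23 is 361 days inclusive.
361 = 7 × 51 + 4, so there are 51 full weeks plus 4 extra days.
Each full week contributes 4 days from the set (Mon, Tue, Wed, Fri): 51 × 4 = 204.
The 4 extra days are Sunday, Monday, Tuesday, Wednesday — 3 of them qualify.
Total: 204 + 3 = 207.

207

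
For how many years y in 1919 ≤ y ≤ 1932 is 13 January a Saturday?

1

Day of week of January 13 in each year:
1919: Mon, 1920: Tue, 1921: Thu, 1922: Fri, 1923: Sat ✓, 1924: Sun, 1925: Tue, 1926: Wed, 1927: Thu, 1928: Fri, 1929: Sun, 1930: Mon, 1931: Tue, 1932: Wed
Saturdays: 1923.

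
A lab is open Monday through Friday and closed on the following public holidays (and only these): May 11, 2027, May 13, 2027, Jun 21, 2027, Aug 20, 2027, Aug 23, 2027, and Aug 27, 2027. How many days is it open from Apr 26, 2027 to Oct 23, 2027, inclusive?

Apr 26, 2027 is a Monday.
From Apr 26, 2027 to Oct 23, 2027 is 181 days inclusive.
181 = 7 × 25 + 6, so there are 25 full weeks plus 6 extra days.
Each full week contributes 5 weekdays (Mon–Fri): 25 × 5 = 125.
The 6 extra days are Mon, Tue, Wed, Thu, Fri, Sat — 5 of them qualify.
Total: 125 + 5 = 130.
Holidays: May 11, 2027 (Tue); May 13, 2027 (Thu); Jun 21, 2027 (Mon); Aug 20, 2027 (Fri); Aug 23, 2027 (Mon); Aug 27, 2027 (Fri).
All 6 holidays fall on weekdays, so subtract 6.
Business days: 130 − 6 = 124.

124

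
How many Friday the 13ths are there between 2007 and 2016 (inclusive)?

18

Friday-the-13ths by year:
2007: Apr, Jul
2008: Jun
2009: Feb, Mar, Nov
2010: Aug
2011: May
2012: Jan, Apr, Jul
2013: Sep, Dec
2014: Jun
2015: Feb, Mar, Nov
2016: May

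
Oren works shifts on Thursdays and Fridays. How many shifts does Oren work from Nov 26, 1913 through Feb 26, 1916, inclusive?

236

Nov 26, 1913 is a Wednesday.
The range spans 823 days (inclusive of both endpoints).
823 = 7 × 117 + 4, so there are 117 full weeks plus 4 extra days.
Each full week contributes 2 days from the set (Thu, Fri): 117 × 2 = 234.
The 4 extra days are Wednesday, Thursday, Friday, Saturday — 2 of them qualify.
Total: 234 + 2 = 236.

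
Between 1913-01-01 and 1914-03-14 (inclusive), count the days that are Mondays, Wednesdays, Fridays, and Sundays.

1913-01-01 is a Wednesday.
The range spans 438 days (inclusive of both endpoints).
438 = 7 × 62 + 4, so there are 62 full weeks plus 4 extra days.
Each full week contributes 4 days from the set (Mon, Wed, Fri, Sun): 62 × 4 = 248.
The 4 extra days are Wed, Thu, Fri, Sat — 2 of them qualify.
Total: 248 + 2 = 250.

250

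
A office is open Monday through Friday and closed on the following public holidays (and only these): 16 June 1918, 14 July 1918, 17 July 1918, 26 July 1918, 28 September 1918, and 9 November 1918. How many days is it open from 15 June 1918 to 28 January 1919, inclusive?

160 working days

15 June 1918 is a Saturday.
That's 228 days from start to end, counting both.
228 = 7 × 32 + 4, so there are 32 full weeks plus 4 extra days.
Each full week contributes 5 weekdays (Mon–Fri): 32 × 5 = 160.
The 4 extra days are Sat, Sun, Mon, Tue — 2 of them qualify.
Total: 160 + 2 = 162.
Holidays: 16 June 1918 (Sun); 14 July 1918 (Sun); 17 July 1918 (Wed); 26 July 1918 (Fri); 28 September 1918 (Sat); 9 November 1918 (Sat).
2 of the 6 holidays fall on weekdays; the rest are weekends and were already excluded.
Business days: 162 − 2 = 160.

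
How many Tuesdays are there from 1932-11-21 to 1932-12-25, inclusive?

5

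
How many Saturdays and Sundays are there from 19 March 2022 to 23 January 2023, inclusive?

90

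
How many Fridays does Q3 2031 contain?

1 July 2031 is a Tuesday.
From 1 July 2031 to 30 September 2031 is 92 days inclusive.
92 = 7 × 13 + 1, so there are 13 full weeks plus 1 extra day.
Each full week contributes one Friday: 13 so far.
The 1 extra day is Tuesday — none qualify.
Total: 13 + 0 = 13.

13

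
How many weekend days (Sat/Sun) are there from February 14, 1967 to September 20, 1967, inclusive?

February 14, 1967 is a Tuesday.
That's 219 days from start to end, counting both.
219 = 7 × 31 + 2, so there are 31 full weeks plus 2 extra days.
Each full week contributes 2 weekend days (Sat, Sun): 31 × 2 = 62.
The 2 extra days are Tuesday, Wednesday — none qualify.
Total: 62 + 0 = 62.

62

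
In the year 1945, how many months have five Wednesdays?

A month has five Wednesdays exactly when Wednesday falls within its first (length − 28) days.
Jan: 31 days, starts Mon → 5 of Mon, Tue, Wed ✓
Feb: 28 days, starts Thu → 5 of (none)
Mar: 31 days, starts Thu → 5 of Thu, Fri, Sat
Apr: 30 days, starts Sun → 5 of Sun, Mon
May: 31 days, starts Tue → 5 of Tue, Wed, Thu ✓
Jun: 30 days, starts Fri → 5 of Fri, Sat
Jul: 31 days, starts Sun → 5 of Sun, Mon, Tue
Aug: 31 days, starts Wed → 5 of Wed, Thu, Fri ✓
Sep: 30 days, starts Sat → 5 of Sat, Sun
Oct: 31 days, starts Mon → 5 of Mon, Tue, Wed ✓
Nov: 30 days, starts Thu → 5 of Thu, Fri
Dec: 31 days, starts Sat → 5 of Sat, Sun, Mon
Months with five Wednesdays: Jan, May, Aug, Oct.

4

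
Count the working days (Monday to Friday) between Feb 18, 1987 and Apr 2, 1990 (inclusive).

Feb 18, 1987 is a Wednesday.
From Feb 18, 1987 to Apr 2, 1990 is 1140 days inclusive.
1140 = 7 × 162 + 6, so there are 162 full weeks plus 6 extra days.
Each full week contributes 5 weekdays (Mon–Fri): 162 × 5 = 810.
The 6 extra days are Wednesday, Thursday, Friday, Saturday, Sunday, Monday — 4 of them qualify.
Total: 810 + 4 = 814.

814 weekdays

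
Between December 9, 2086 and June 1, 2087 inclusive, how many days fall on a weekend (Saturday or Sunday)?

December 9, 2086 is a Monday.
The range spans 175 days (inclusive of both endpoints).
175 = 7 × 25, so the span is exactly 25 full weeks.
Each full week contributes 2 weekend days (Sat, Sun): 25 × 2 = 50.

50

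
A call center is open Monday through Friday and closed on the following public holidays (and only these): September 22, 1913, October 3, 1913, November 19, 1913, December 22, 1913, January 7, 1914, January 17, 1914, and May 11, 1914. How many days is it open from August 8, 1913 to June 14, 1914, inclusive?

215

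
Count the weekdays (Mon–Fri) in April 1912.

22

1912-04-01 is a Monday.
From 1912-04-01 to 1912-04-30 is 30 days inclusive.
30 = 7 × 4 + 2, so there are 4 full weeks plus 2 extra days.
Each full week contributes 5 weekdays (Mon–Fri): 4 × 5 = 20.
The 2 extra days are Monday, Tuesday — 2 of them qualify.
Total: 20 + 2 = 22.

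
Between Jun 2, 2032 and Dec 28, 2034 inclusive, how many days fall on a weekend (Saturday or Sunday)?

268

Jun 2, 2032 is a Wednesday.
The range spans 940 days (inclusive of both endpoints).
940 = 7 × 134 + 2, so there are 134 full weeks plus 2 extra days.
Each full week contributes 2 weekend days (Sat, Sun): 134 × 2 = 268.
The 2 extra days are Wed, Thu — none qualify.
Total: 268 + 0 = 268.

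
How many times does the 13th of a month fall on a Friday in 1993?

The 13th falls on a Friday when the month's 13th has weekday Fri.
Jan 13 is Wed; Feb 13 is Sat; Mar 13 is Sat; Apr 13 is Tue; May 13 is Thu; Jun 13 is Sun; Jul 13 is Tue; Aug 13 is Fri ✓; Sep 13 is Mon; Oct 13 is Wed; Nov 13 is Sat; Dec 13 is Mon.
Friday the 13ths: Aug.

1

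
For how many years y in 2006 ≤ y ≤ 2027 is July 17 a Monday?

Day of week of July 17 in each year:
2006: Mon ✓, 2007: Tue, 2008: Thu, 2009: Fri, 2010: Sat, 2011: Sun, 2012: Tue, 2013: Wed, 2014: Thu, 2015: Fri, 2016: Sun, 2017: Mon ✓, 2018: Tue, 2019: Wed, 2020: Fri, 2021: Sat, 2022: Sun, 2023: Mon ✓, 2024: Wed, 2025: Thu, 2026: Fri, 2027: Sat
Mondays: 2006, 2017, 2023.

3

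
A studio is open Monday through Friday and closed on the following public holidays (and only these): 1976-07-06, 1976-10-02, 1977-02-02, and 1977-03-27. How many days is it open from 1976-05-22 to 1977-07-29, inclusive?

1976-05-22 is a Saturday.
That's 434 days from start to end, counting both.
434 = 7 × 62, so the span is exactly 62 full weeks.
Each full week contributes 5 weekdays (Mon–Fri): 62 × 5 = 310.
Total: 310.
Holidays: 1976-07-06 (Tue); 1976-10-02 (Sat); 1977-02-02 (Wed); 1977-03-27 (Sun).
2 of the 4 holidays fall on weekdays; the rest are weekends and were already excluded.
Business days: 310 − 2 = 308.

308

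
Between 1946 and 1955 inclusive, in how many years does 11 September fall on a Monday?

Day of week of September 11 in each year:
1946: Wed, 1947: Thu, 1948: Sat, 1949: Sun, 1950: Mon ✓, 1951: Tue, 1952: Thu, 1953: Fri, 1954: Sat, 1955: Sun
Mondays: 1950.

1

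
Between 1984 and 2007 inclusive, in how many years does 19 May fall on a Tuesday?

3

Day of week of May 19 in each year:
1984: Sat, 1985: Sun, 1986: Mon, 1987: Tue ✓, 1988: Thu, 1989: Fri, 1990: Sat, 1991: Sun, 1992: Tue ✓, 1993: Wed, 1994: Thu, 1995: Fri, 1996: Sun, 1997: Mon, 1998: Tue ✓, 1999: Wed, 2000: Fri, 2001: Sat, 2002: Sun, 2003: Mon, 2004: Wed, 2005: Thu, 2006: Fri, 2007: Sat
Tuesdays: 1987, 1992, 1998.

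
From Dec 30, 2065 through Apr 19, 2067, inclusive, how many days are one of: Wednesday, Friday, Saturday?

Dec 30, 2065 is a Wednesday.
The range spans 476 days (inclusive of both endpoints).
476 = 7 × 68, so the span is exactly 68 full weeks.
Each full week contributes 3 days from the set (Wed, Fri, Sat): 68 × 3 = 204.

204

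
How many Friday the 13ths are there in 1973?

The 13th falls on a Friday when the month's 13th has weekday Fri.
Jan 13 is Sat; Feb 13 is Tue; Mar 13 is Tue; Apr 13 is Fri ✓; May 13 is Sun; Jun 13 is Wed; Jul 13 is Fri ✓; Aug 13 is Mon; Sep 13 is Thu; Oct 13 is Sat; Nov 13 is Tue; Dec 13 is Thu.
Friday the 13ths: Apr, Jul.

2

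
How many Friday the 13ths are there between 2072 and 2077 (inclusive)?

Friday-the-13ths by year:
2072: May
2073: Jan, Oct
2074: Apr, Jul
2075: Sep, Dec
2076: Mar, Nov
2077: Aug

10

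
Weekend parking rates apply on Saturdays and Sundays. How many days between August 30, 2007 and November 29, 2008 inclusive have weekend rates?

131

August 30, 2007 is a Thursday.
The range spans 458 days (inclusive of both endpoints).
458 = 7 × 65 + 3, so there are 65 full weeks plus 3 extra days.
Each full week contributes 2 weekend days (Sat, Sun): 65 × 2 = 130.
The 3 extra days are Thu, Fri, Sat — 1 of them qualifies.
Total: 130 + 1 = 131.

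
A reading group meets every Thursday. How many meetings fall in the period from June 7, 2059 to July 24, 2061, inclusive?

111 Thursdays

June 7, 2059 is a Saturday.
From June 7, 2059 to July 24, 2061 is 779 days inclusive.
779 = 7 × 111 + 2, so there are 111 full weeks plus 2 extra days.
Each full week contributes one Thursday: 111 so far.
The 2 extra days are Saturday, Sunday — none qualify.
Total: 111 + 0 = 111.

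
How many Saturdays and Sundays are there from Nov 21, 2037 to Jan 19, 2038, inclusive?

18

Nov 21, 2037 is a Saturday.
The range spans 60 days (inclusive of both endpoints).
60 = 7 × 8 + 4, so there are 8 full weeks plus 4 extra days.
Each full week contributes 2 weekend days (Sat, Sun): 8 × 2 = 16.
The 4 extra days are Saturday, Sunday, Monday, Tuesday — 2 of them qualify.
Total: 16 + 2 = 18.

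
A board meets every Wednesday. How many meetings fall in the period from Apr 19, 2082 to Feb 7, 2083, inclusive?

Apr 19, 2082 is a Sunday.
That's 295 days from start to end, counting both.
295 = 7 × 42 + 1, so there are 42 full weeks plus 1 extra day.
Each full week contributes one Wednesday: 42 so far.
The 1 extra day is Sun — none qualify.
Total: 42 + 0 = 42.

42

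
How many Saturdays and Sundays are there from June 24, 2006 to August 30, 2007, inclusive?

124

June 24, 2006 is a Saturday.
From June 24, 2006 to August 30, 2007 is 433 days inclusive.
433 = 7 × 61 + 6, so there are 61 full weeks plus 6 extra days.
Each full week contributes 2 weekend days (Sat, Sun): 61 × 2 = 122.
The 6 extra days are Sat, Sun, Mon, Tue, Wed, Thu — 2 of them qualify.
Total: 122 + 2 = 124.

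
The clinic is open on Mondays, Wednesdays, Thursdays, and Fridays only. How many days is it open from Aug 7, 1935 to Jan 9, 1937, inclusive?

299

Aug 7, 1935 is a Wednesday.
That's 522 days from start to end, counting both.
522 = 7 × 74 + 4, so there are 74 full weeks plus 4 extra days.
Each full week contributes 4 days from the set (Mon, Wed, Thu, Fri): 74 × 4 = 296.
The 4 extra days are Wed, Thu, Fri, Sat — 3 of them qualify.
Total: 296 + 3 = 299.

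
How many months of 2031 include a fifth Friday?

4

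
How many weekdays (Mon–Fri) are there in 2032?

Jan 1, 2032 is a Thursday.
From Jan 1, 2032 to Dec 31, 2032 is 366 days inclusive.
366 = 7 × 52 + 2, so there are 52 full weeks plus 2 extra days.
Each full week contributes 5 weekdays (Mon–Fri): 52 × 5 = 260.
The 2 extra days are Thu, Fri — 2 of them qualify.
Total: 260 + 2 = 262.

262 weekdays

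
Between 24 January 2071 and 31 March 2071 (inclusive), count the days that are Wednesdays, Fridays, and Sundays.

28

24 January 2071 is a Saturday.
The range spans 67 days (inclusive of both endpoints).
67 = 7 × 9 + 4, so there are 9 full weeks plus 4 extra days.
Each full week contributes 3 days from the set (Wed, Fri, Sun): 9 × 3 = 27.
The 4 extra days are Sat, Sun, Mon, Tue — 1 of them qualifies.
Total: 27 + 1 = 28.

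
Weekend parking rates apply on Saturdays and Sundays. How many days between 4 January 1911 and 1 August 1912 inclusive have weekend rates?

164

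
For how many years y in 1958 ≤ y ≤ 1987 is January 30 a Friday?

Day of week of January 30 in each year:
1958: Thu, 1959: Fri ✓, 1960: Sat, 1961: Mon, 1962: Tue, 1963: Wed, 1964: Thu, 1965: Sat, 1966: Sun, 1967: Mon, 1968: Tue, 1969: Thu, 1970: Fri ✓, 1971: Sat, 1972: Sun, 1973: Tue, 1974: Wed, 1975: Thu, 1976: Fri ✓, 1977: Sun, 1978: Mon, 1979: Tue, 1980: Wed, 1981: Fri ✓, 1982: Sat, 1983: Sun, 1984: Mon, 1985: Wed, 1986: Thu, 1987: Fri ✓
Fridays: 1959, 1970, 1976, 1981, 1987.

5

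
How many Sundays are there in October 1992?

4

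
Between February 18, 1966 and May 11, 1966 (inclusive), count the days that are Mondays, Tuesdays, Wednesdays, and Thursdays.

February 18, 1966 is a Friday.
From February 18, 1966 to May 11, 1966 is 83 days inclusive.
83 = 7 × 11 + 6, so there are 11 full weeks plus 6 extra days.
Each full week contributes 4 days from the set (Mon, Tue, Wed, Thu): 11 × 4 = 44.
The 6 extra days are Fri, Sat, Sun, Mon, Tue, Wed — 3 of them qualify.
Total: 44 + 3 = 47.

47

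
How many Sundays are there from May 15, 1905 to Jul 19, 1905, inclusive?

May 15, 1905 is a Monday.
From May 15, 1905 to Jul 19, 1905 is 66 days inclusive.
66 = 7 × 9 + 3, so there are 9 full weeks plus 3 extra days.
Each full week contributes one Sunday: 9 so far.
The 3 extra days are Mon, Tue, Wed — none qualify.
Total: 9 + 0 = 9.

9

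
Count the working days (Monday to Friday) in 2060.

262

Jan 1, 2060 is a Thursday.
That's 366 days from start to end, counting both.
366 = 7 × 52 + 2, so there are 52 full weeks plus 2 extra days.
Each full week contributes 5 weekdays (Mon–Fri): 52 × 5 = 260.
The 2 extra days are Thursday, Friday — 2 of them qualify.
Total: 260 + 2 = 262.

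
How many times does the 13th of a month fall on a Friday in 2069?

The 13th falls on a Friday when the month's 13th has weekday Fri.
Jan 13 is Sun; Feb 13 is Wed; Mar 13 is Wed; Apr 13 is Sat; May 13 is Mon; Jun 13 is Thu; Jul 13 is Sat; Aug 13 is Tue; Sep 13 is Fri ✓; Oct 13 is Sun; Nov 13 is Wed; Dec 13 is Fri ✓.
Friday the 13ths: Sep, Dec.

2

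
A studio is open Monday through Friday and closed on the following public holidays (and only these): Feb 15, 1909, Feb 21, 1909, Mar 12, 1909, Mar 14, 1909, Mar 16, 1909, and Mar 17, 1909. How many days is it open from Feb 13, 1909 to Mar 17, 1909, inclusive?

19

Feb 13, 1909 is a Saturday.
That's 33 days from start to end, counting both.
33 = 7 × 4 + 5, so there are 4 full weeks plus 5 extra days.
Each full week contributes 5 weekdays (Mon–Fri): 4 × 5 = 20.
The 5 extra days are Sat, Sun, Mon, Tue, Wed — 3 of them qualify.
Total: 20 + 3 = 23.
Holidays: Feb 15, 1909 (Mon); Feb 21, 1909 (Sun); Mar 12, 1909 (Fri); Mar 14, 1909 (Sun); Mar 16, 1909 (Tue); Mar 17, 1909 (Wed).
4 of the 6 holidays fall on weekdays; the rest are weekends and were already excluded.
Business days: 23 − 4 = 19.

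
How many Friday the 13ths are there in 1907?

2

The 13th falls on a Friday when the month's 13th has weekday Fri.
Jan 13 is Sun; Feb 13 is Wed; Mar 13 is Wed; Apr 13 is Sat; May 13 is Mon; Jun 13 is Thu; Jul 13 is Sat; Aug 13 is Tue; Sep 13 is Fri ✓; Oct 13 is Sun; Nov 13 is Wed; Dec 13 is Fri ✓.
Friday the 13ths: Sep, Dec.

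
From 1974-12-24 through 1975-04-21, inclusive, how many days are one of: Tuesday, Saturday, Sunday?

51

1974-12-24 is a Tuesday.
The range spans 119 days (inclusive of both endpoints).
119 = 7 × 17, so the span is exactly 17 full weeks.
Each full week contributes 3 days from the set (Tue, Sat, Sun): 17 × 3 = 51.
Total: 51.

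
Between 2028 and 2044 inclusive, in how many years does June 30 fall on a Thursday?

Day of week of June 30 in each year:
2028: Fri, 2029: Sat, 2030: Sun, 2031: Mon, 2032: Wed, 2033: Thu ✓, 2034: Fri, 2035: Sat, 2036: Mon, 2037: Tue, 2038: Wed, 2039: Thu ✓, 2040: Sat, 2041: Sun, 2042: Mon, 2043: Tue, 2044: Thu ✓
Thursdays: 2033, 2039, 2044.

3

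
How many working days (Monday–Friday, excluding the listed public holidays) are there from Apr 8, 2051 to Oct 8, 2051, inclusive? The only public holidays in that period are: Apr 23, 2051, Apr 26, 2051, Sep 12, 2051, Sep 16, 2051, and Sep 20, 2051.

127 working days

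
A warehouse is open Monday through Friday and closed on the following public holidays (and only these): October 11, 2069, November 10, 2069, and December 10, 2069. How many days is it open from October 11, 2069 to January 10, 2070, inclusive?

64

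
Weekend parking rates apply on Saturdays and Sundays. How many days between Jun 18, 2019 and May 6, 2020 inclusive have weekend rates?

Jun 18, 2019 is a Tuesday.
That's 324 days from start to end, counting both.
324 = 7 × 46 + 2, so there are 46 full weeks plus 2 extra days.
Each full week contributes 2 weekend days (Sat, Sun): 46 × 2 = 92.
The 2 extra days are Tuesday, Wednesday — none qualify.
Total: 92 + 0 = 92.

92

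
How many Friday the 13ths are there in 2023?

2

The 13th falls on a Friday when the month's 13th has weekday Fri.
Jan 13 is Fri ✓; Feb 13 is Mon; Mar 13 is Mon; Apr 13 is Thu; May 13 is Sat; Jun 13 is Tue; Jul 13 is Thu; Aug 13 is Sun; Sep 13 is Wed; Oct 13 is Fri ✓; Nov 13 is Mon; Dec 13 is Wed.
Friday the 13ths: Jan, Oct.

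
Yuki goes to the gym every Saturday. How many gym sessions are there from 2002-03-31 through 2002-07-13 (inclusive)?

2002-03-31 is a Sunday.
The range spans 105 days (inclusive of both endpoints).
105 = 7 × 15, so the span is exactly 15 full weeks.
Each full week contributes one Saturday: 15 so far.

15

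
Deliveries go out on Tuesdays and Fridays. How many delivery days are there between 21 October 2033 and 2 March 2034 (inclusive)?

38

21 October 2033 is a Friday.
That's 133 days from start to end, counting both.
133 = 7 × 19, so the span is exactly 19 full weeks.
Each full week contributes 2 days from the set (Tue, Fri): 19 × 2 = 38.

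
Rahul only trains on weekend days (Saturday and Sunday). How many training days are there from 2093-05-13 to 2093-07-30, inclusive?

22

2093-05-13 is a Wednesday.
From 2093-05-13 to 2093-07-30 is 79 days inclusive.
79 = 7 × 11 + 2, so there are 11 full weeks plus 2 extra days.
Each full week contributes 2 weekend days (Sat, Sun): 11 × 2 = 22.
The 2 extra days are Wed, Thu — none qualify.
Total: 22 + 0 = 22.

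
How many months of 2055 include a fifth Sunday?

A month has five Sundays exactly when Sunday falls within its first (length − 28) days.
Jan: 31 days, starts Fri → 5 of Fri, Sat, Sun ✓
Feb: 28 days, starts Mon → 5 of (none)
Mar: 31 days, starts Mon → 5 of Mon, Tue, Wed
Apr: 30 days, starts Thu → 5 of Thu, Fri
May: 31 days, starts Sat → 5 of Sat, Sun, Mon ✓
Jun: 30 days, starts Tue → 5 of Tue, Wed
Jul: 31 days, starts Thu → 5 of Thu, Fri, Sat
Aug: 31 days, starts Sun → 5 of Sun, Mon, Tue ✓
Sep: 30 days, starts Wed → 5 of Wed, Thu
Oct: 31 days, starts Fri → 5 of Fri, Sat, Sun ✓
Nov: 30 days, starts Mon → 5 of Mon, Tue
Dec: 31 days, starts Wed → 5 of Wed, Thu, Fri
Months with five Sundays: Jan, May, Aug, Oct.

4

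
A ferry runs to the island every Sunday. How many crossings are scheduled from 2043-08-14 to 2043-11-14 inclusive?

2043-08-14 is a Friday.
That's 93 days from start to end, counting both.
93 = 7 × 13 + 2, so there are 13 full weeks plus 2 extra days.
Each full week contributes one Sunday: 13 so far.
The 2 extra days are Friday, Saturday — none qualify.
Total: 13 + 0 = 13.

13 Sundays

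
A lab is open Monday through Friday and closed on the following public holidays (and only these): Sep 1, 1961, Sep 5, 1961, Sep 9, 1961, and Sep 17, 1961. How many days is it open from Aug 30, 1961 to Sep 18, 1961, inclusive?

12

Aug 30, 1961 is a Wednesday.
The range spans 20 days (inclusive of both endpoints).
20 = 7 × 2 + 6, so there are 2 full weeks plus 6 extra days.
Each full week contributes 5 weekdays (Mon–Fri): 2 × 5 = 10.
The 6 extra days are Wed, Thu, Fri, Sat, Sun, Mon — 4 of them qualify.
Total: 10 + 4 = 14.
Holidays: Sep 1, 1961 (Fri); Sep 5, 1961 (Tue); Sep 9, 1961 (Sat); Sep 17, 1961 (Sun).
2 of the 4 holidays fall on weekdays; the rest are weekends and were already excluded.
Business days: 14 − 2 = 12.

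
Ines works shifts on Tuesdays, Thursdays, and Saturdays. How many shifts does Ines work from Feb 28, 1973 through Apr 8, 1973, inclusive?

17

Feb 28, 1973 is a Wednesday.
That's 40 days from start to end, counting both.
40 = 7 × 5 + 5, so there are 5 full weeks plus 5 extra days.
Each full week contributes 3 days from the set (Tue, Thu, Sat): 5 × 3 = 15.
The 5 extra days are Wednesday, Thursday, Friday, Saturday, Sunday — 2 of them qualify.
Total: 15 + 2 = 17.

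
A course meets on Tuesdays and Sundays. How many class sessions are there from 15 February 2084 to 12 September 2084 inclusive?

15 February 2084 is a Tuesday.
The range spans 211 days (inclusive of both endpoints).
211 = 7 × 30 + 1, so there are 30 full weeks plus 1 extra day.
Each full week contributes 2 days from the set (Tue, Sun): 30 × 2 = 60.
The 1 extra day is Tuesday — 1 of them qualifies.
Total: 60 + 1 = 61.

61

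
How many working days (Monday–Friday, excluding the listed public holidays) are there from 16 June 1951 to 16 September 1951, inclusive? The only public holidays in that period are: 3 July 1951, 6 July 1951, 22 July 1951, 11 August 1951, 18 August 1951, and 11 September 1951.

62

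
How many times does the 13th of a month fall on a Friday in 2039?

1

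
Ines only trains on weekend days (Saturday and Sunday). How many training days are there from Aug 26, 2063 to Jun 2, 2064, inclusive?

81

Aug 26, 2063 is a Sunday.
The range spans 282 days (inclusive of both endpoints).
282 = 7 × 40 + 2, so there are 40 full weeks plus 2 extra days.
Each full week contributes 2 weekend days (Sat, Sun): 40 × 2 = 80.
The 2 extra days are Sunday, Monday — 1 of them qualifies.
Total: 80 + 1 = 81.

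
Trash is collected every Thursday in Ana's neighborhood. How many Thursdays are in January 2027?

1 January 2027 is a Friday.
The range spans 31 days (inclusive of both endpoints).
31 = 7 × 4 + 3, so there are 4 full weeks plus 3 extra days.
Each full week contributes one Thursday: 4 so far.
The 3 extra days are Fri, Sat, Sun — none qualify.
Total: 4 + 0 = 4.

4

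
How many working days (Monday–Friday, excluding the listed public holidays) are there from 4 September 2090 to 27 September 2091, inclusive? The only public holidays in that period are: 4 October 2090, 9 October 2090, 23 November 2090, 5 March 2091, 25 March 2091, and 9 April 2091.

274 working days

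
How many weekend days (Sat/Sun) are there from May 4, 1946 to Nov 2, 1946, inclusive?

May 4, 1946 is a Saturday.
The range spans 183 days (inclusive of both endpoints).
183 = 7 × 26 + 1, so there are 26 full weeks plus 1 extra day.
Each full week contributes 2 weekend days (Sat, Sun): 26 × 2 = 52.
The 1 extra day is Sat — 1 of them qualifies.
Total: 52 + 1 = 53.

53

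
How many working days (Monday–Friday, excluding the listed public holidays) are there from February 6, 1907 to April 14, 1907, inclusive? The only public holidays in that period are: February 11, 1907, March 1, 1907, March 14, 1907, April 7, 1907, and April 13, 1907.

45 working days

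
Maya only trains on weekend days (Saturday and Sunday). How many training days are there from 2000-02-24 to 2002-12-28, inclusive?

2000-02-24 is a Thursday.
The range spans 1039 days (inclusive of both endpoints).
1039 = 7 × 148 + 3, so there are 148 full weeks plus 3 extra days.
Each full week contributes 2 weekend days (Sat, Sun): 148 × 2 = 296.
The 3 extra days are Thursday, Friday, Saturday — 1 of them qualifies.
Total: 296 + 1 = 297.

297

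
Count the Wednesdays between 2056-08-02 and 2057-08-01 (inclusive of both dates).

53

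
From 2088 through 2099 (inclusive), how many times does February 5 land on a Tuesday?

2

Day of week of February 5 in each year:
2088: Thu, 2089: Sat, 2090: Sun, 2091: Mon, 2092: Tue ✓, 2093: Thu, 2094: Fri, 2095: Sat, 2096: Sun, 2097: Tue ✓, 2098: Wed, 2099: Thu
Tuesdays: 2092, 2097.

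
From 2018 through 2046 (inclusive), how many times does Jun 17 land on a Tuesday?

4

Day of week of June 17 in each year:
2018: Sun, 2019: Mon, 2020: Wed, 2021: Thu, 2022: Fri, 2023: Sat, 2024: Mon, 2025: Tue ✓, 2026: Wed, 2027: Thu, 2028: Sat, 2029: Sun, 2030: Mon, 2031: Tue ✓, 2032: Thu, 2033: Fri, 2034: Sat, 2035: Sun, 2036: Tue ✓, 2037: Wed, 2038: Thu, 2039: Fri, 2040: Sun, 2041: Mon, 2042: Tue ✓, 2043: Wed, 2044: Fri, 2045: Sat, 2046: Sun
Tuesdays: 2025, 2031, 2036, 2042.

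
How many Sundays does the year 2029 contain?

52

January 1, 2029 is a Monday.
From January 1, 2029 to December 31, 2029 is 365 days inclusive.
365 = 7 × 52 + 1, so there are 52 full weeks plus 1 extra day.
Each full week contributes one Sunday: 52 so far.
The 1 extra day is Mon — none qualify.
Total: 52 + 0 = 52.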